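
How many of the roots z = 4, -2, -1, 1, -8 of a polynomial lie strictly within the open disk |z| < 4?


Step 1: Check each root:
  z = 4: |4| = 4 >= 4
  z = -2: |-2| = 2 < 4
  z = -1: |-1| = 1 < 4
  z = 1: |1| = 1 < 4
  z = -8: |-8| = 8 >= 4
Step 2: Count = 3

3


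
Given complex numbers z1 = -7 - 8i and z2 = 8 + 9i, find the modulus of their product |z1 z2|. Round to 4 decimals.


Step 1: |z1| = sqrt((-7)^2 + (-8)^2) = sqrt(113)
Step 2: |z2| = sqrt(8^2 + 9^2) = sqrt(145)
Step 3: |z1*z2| = |z1|*|z2| = sqrt(113) * sqrt(145) = sqrt(113 * 145) = sqrt(16385)
Step 4: = 128.0039

128.0039


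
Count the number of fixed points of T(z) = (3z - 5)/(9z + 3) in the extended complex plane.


Step 1: Fixed points satisfy T(z) = z
Step 2: 9z^2 + 5 = 0
Step 3: Discriminant = 0^2 - 4*9*5 = -180
Step 4: Number of fixed points = 2

2


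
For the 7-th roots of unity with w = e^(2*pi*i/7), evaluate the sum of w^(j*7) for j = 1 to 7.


Step 1: The sum sum_{j=1}^{n} w^(k*j) equals n if n | k, else 0.
Step 2: Here n = 7, k = 7
Step 3: Does n divide k? 7 | 7 -> True
Step 4: Sum = 7

7


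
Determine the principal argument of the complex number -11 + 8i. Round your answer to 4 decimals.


Step 1: z = -11 + 8i
Step 2: arg(z) = atan2(8, -11)
Step 3: arg(z) = 2.5128

2.5128


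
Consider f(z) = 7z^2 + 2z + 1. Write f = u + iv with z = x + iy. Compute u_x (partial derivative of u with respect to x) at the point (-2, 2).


Step 1: f(z) = 7(x+iy)^2 + 2(x+iy) + 1
Step 2: u = 7(x^2 - y^2) + 2x + 1
Step 3: u_x = 14x + 2
Step 4: At (-2, 2): u_x = -28 + 2 = -26

-26


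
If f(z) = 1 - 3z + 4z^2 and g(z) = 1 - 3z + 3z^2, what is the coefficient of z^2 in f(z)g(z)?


Step 1: z^2 term in f*g comes from: (1)*(3z^2) + (-3z)*(-3z) + (4z^2)*(1)
Step 2: = 3 + 9 + 4
Step 3: = 16

16


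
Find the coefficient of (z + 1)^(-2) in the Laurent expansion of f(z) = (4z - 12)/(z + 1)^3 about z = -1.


Step 1: Write the numerator in powers of (z + 1): 4z - 12 = 4(z + 1) + (4*(-1) - 12) = 4(z + 1) - 16
Step 2: Divide by (z + 1)^3: f(z) = -16(z + 1)^(-3) + 4(z + 1)^(-2)
Step 3: This finite sum is the Laurent series of f about z = -1.
Step 4: Coefficient of (z + 1)^(-2) = coefficient of (z + 1) in the re-centred numerator = 4

4


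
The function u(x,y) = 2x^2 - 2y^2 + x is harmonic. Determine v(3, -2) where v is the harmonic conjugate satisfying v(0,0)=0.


Step 1: v_x = -u_y = 4y + 0
Step 2: v_y = u_x = 4x + 1
Step 3: v = 4xy + y + C
Step 4: v(0,0) = 0 => C = 0
Step 5: v(3, -2) = -26

-26


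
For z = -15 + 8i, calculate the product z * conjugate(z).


Step 1: conj(z) = -15 - 8i
Step 2: z * conj(z) = (-15)^2 + 8^2
Step 3: = 225 + 64 = 289

289


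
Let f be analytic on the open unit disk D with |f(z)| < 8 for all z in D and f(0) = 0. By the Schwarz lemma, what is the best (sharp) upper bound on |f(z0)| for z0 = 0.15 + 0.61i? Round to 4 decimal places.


Step 1: g = f/8 maps D -> D with g(0) = 0, so by the Schwarz lemma |g(z)| <= |z|, i.e. |f(z)| <= 8|z|; this is sharp (f(z) = 8z).
Step 2: |z0|^2 = 0.15^2 + 0.61^2 = 0.3946
Step 3: |z0| = sqrt(0.3946) = 0.628172
Step 4: Best bound = 8 * |z0| = 8 * 0.628172 = 5.0254

5.0254


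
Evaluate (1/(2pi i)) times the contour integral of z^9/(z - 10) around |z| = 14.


Step 1: f(z) = z^9, a = 10 is inside |z| = 14
Step 2: By Cauchy integral formula: (1/(2pi*i)) * integral = f(a)
Step 3: f(10) = 10^9 = 1000000000

1000000000


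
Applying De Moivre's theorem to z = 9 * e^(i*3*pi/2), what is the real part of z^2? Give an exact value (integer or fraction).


Step 1: By De Moivre's theorem, z^2 = 9^2 * e^(i*2*3*pi/2) = 81 * (cos(3*pi) + i*sin(3*pi))
Step 2: |z|^2 = 9^2 = 81
Step 3: Reduce the angle mod 2*pi: 3*pi - 2*pi = pi
Step 4: cos(pi) = -1
Step 5: Re(z^2) = 81 * (-1) = -81

-81


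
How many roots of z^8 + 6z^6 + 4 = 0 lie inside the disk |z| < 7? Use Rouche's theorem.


Step 1: On |z| = 7 the three terms have sizes |z^8| = 7^8 = 5764801, |6z^6| = 6*7^6 = 705894, |4| = 4
Step 2: The dominant term is g(z) = z^8; let h(z) = 6z^6 + 4 so f = g + h
Step 3: On |z| = 7: |g| = 5764801 and |h| <= 705894 + 4 = 705898
Step 4: Since 5764801 > 705898, |h| < |g| on |z| = 7, so by Rouche f has the same number of zeros as g inside |z| < 7
Step 5: g(z) = z^8 has 8 zeros (all at the origin) inside |z| < 7. Answer = 8

8


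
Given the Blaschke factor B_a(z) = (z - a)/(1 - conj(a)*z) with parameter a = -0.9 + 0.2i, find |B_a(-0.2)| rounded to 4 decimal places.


Step 1: Numerator z0 - a = -0.2 - (-0.9 + 0.2i) = 0.7 - 0.2i
Step 2: Denominator 1 - conj(a)*z0 = 1 - (-0.9 - 0.2i)*(-0.2) = 0.82 - 0.04i
Step 3: |z0 - a|^2 = 0.7^2 + (-0.2)^2 = 0.53; |1 - conj(a)*z0|^2 = 0.82^2 + (-0.04)^2 = 0.674
Step 4: |B_a(-0.2)| = sqrt(0.53 / 0.674) = sqrt(0.78635)
Step 5: = 0.8868

0.8868


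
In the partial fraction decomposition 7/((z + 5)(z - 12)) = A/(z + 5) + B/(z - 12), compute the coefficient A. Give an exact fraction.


Step 1: Multiply both sides by (z + 5) and set z = -5
Step 2: A = 7 / (-5 - 12)
Step 3: A = 7 / (-17)
Step 4: A = -7/17

-7/17


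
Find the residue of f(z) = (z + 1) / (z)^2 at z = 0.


Step 1: Pole of order 2 at z = 0
Step 2: Res = lim d/dz [(z)^2 * f(z)] as z -> 0
Step 3: (z)^2 * f(z) = z + 1
Step 4: d/dz[z + 1] = 1

1


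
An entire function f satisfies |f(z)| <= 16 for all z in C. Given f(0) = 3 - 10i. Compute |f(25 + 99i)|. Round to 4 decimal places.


Step 1: By Liouville's theorem, a bounded entire function is constant.
Step 2: f(z) = f(0) = 3 - 10i for all z.
Step 3: |f(w)| = |3 - 10i| = sqrt(9 + 100)
Step 4: = 10.4403

10.4403


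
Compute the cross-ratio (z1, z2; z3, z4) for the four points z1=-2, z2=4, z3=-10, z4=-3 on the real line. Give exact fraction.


Step 1: (z1-z3)(z2-z4) = 8 * 7 = 56
Step 2: (z1-z4)(z2-z3) = 1 * 14 = 14
Step 3: Cross-ratio = 56/14 = 4

4


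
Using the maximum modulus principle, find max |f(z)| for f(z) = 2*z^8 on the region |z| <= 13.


Step 1: On |z| = 13, |f(z)| = 2 * |z|^8 = 2 * 13^8
Step 2: By maximum modulus principle, maximum is on boundary.
Step 3: Maximum = 2 * 815730721 = 1631461442

1631461442


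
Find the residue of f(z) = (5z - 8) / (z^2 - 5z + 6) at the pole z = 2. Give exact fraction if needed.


Step 1: Q(z) = z^2 - 5z + 6 = (z - 2)(z - 3)
Step 2: Q'(z) = 2z - 5
Step 3: Q'(2) = -1, P(2) = 2
Step 4: Res = P(2)/Q'(2) = 2/(-1) = -2

-2


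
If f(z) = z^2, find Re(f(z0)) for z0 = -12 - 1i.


Step 1: z0 = -12 - 1i
Step 2: z0^2 = (-12)^2 - (-1)^2 + 24i
Step 3: real part = 144 - 1 = 143

143


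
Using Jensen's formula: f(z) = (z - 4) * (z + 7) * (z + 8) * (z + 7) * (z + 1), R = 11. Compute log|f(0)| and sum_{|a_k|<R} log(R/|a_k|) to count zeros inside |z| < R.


Jensen's formula: (1/2pi)*integral log|f(Re^it)|dt = log|f(0)| + sum_{|a_k|<R} log(R/|a_k|)
Step 1: f(0) = (-4) * 7 * 8 * 7 * 1 = -1568
Step 2: log|f(0)| = log|4| + log|-7| + log|-8| + log|-7| + log|-1| = 7.3576
Step 3: Zeros inside |z| < 11: 4, -7, -8, -7, -1
Step 4: Jensen sum = log(11/4) + log(11/7) + log(11/8) + log(11/7) + log(11/1) = 4.6319
Step 5: n(R) = number of terms in the Jensen sum = count of zeros inside |z| < 11 = 5

5


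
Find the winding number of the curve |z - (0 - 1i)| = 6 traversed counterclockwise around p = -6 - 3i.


Step 1: Center c = (0, -1), radius = 6
Step 2: |p - c|^2 = (-6)^2 + (-2)^2 = 40
Step 3: r^2 = 36
Step 4: |p-c| > r so winding number = 0

0


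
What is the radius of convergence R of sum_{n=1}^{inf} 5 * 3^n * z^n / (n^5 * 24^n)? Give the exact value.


Step 1: General term a_n = 5 * 3^n / (n^5 * 24^n)
Step 2: By the root test, |a_n|^(1/n) = 5^(1/n) * 3 / (n^(5/n) * 24) -> 3/24 as n -> infinity (since 5^(1/n) -> 1 and n^(5/n) -> 1)
Step 3: R = 1/lim|a_n|^(1/n) = 24/3 = 8

8


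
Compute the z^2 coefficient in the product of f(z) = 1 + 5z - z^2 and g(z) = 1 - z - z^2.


Step 1: z^2 term in f*g comes from: (1)*(-z^2) + (5z)*(-z) + (-z^2)*(1)
Step 2: = -1 - 5 - 1
Step 3: = -7

-7


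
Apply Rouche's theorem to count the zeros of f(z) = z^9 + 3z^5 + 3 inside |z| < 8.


Step 1: On |z| = 8 the three terms have sizes |z^9| = 8^9 = 134217728, |3z^5| = 3*8^5 = 98304, |3| = 3
Step 2: The dominant term is g(z) = z^9; let h(z) = 3z^5 + 3 so f = g + h
Step 3: On |z| = 8: |g| = 134217728 and |h| <= 98304 + 3 = 98307
Step 4: Since 134217728 > 98307, |h| < |g| on |z| = 8, so by Rouche f has the same number of zeros as g inside |z| < 8
Step 5: g(z) = z^9 has 9 zeros (all at the origin) inside |z| < 8. Answer = 9

9


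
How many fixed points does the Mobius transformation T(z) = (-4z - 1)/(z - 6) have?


Step 1: Fixed points satisfy T(z) = z
Step 2: z^2 - 2z + 1 = 0
Step 3: Discriminant = (-2)^2 - 4*1*1 = 0
Step 4: Number of fixed points = 1

1


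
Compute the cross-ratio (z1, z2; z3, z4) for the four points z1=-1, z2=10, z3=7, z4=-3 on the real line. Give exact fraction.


Step 1: (z1-z3)(z2-z4) = (-8) * 13 = -104
Step 2: (z1-z4)(z2-z3) = 2 * 3 = 6
Step 3: Cross-ratio = -104/6 = -52/3

-52/3


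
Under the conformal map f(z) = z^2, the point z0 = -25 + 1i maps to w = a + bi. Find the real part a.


Step 1: z0 = -25 + 1i
Step 2: z0^2 = (-25)^2 - 1^2 - 50i
Step 3: real part = 625 - 1 = 624

624


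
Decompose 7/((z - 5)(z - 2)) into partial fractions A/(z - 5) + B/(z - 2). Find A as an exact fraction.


Step 1: Multiply both sides by (z - 5) and set z = 5
Step 2: A = 7 / (5 - 2)
Step 3: A = 7 / 3
Step 4: A = 7/3

7/3


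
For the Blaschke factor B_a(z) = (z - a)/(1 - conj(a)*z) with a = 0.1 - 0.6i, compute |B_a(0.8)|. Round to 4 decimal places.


Step 1: Numerator z0 - a = 0.8 - (0.1 - 0.6i) = 0.7 + 0.6i
Step 2: Denominator 1 - conj(a)*z0 = 1 - (0.1 + 0.6i)*0.8 = 0.92 - 0.48i
Step 3: |z0 - a|^2 = 0.7^2 + 0.6^2 = 0.85; |1 - conj(a)*z0|^2 = 0.92^2 + (-0.48)^2 = 1.0768
Step 4: |B_a(0.8)| = sqrt(0.85 / 1.0768) = sqrt(0.789376)
Step 5: = 0.8885

0.8885


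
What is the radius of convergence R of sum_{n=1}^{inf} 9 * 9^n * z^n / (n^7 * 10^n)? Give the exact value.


Step 1: General term a_n = 9 * 9^n / (n^7 * 10^n)
Step 2: By the root test, |a_n|^(1/n) = 9^(1/n) * 9 / (n^(7/n) * 10) -> 9/10 as n -> infinity (since 9^(1/n) -> 1 and n^(7/n) -> 1)
Step 3: R = 1/lim|a_n|^(1/n) = 10/9

10/9


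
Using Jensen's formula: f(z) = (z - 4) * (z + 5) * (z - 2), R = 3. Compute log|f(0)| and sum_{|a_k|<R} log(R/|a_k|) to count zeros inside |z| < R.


Jensen's formula: (1/2pi)*integral log|f(Re^it)|dt = log|f(0)| + sum_{|a_k|<R} log(R/|a_k|)
Step 1: f(0) = (-4) * 5 * (-2) = 40
Step 2: log|f(0)| = log|4| + log|-5| + log|2| = 3.6889
Step 3: Zeros inside |z| < 3: 2
Step 4: Jensen sum = log(3/2) = 0.4055
Step 5: n(R) = number of terms in the Jensen sum = count of zeros inside |z| < 3 = 1

1


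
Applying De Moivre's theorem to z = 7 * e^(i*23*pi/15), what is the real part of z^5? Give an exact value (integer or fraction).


Step 1: By De Moivre's theorem, z^5 = 7^5 * e^(i*5*23*pi/15) = 16807 * (cos(23*pi/3) + i*sin(23*pi/3))
Step 2: |z|^5 = 7^5 = 16807
Step 3: Reduce the angle mod 2*pi: 23*pi/3 - 6*pi = 5*pi/3
Step 4: cos(5*pi/3) = 1/2
Step 5: Re(z^5) = 16807 * 1/2 = 16807/2

16807/2


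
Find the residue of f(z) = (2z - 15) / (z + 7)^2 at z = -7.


Step 1: Pole of order 2 at z = -7
Step 2: Res = lim d/dz [(z + 7)^2 * f(z)] as z -> -7
Step 3: (z + 7)^2 * f(z) = 2z - 15
Step 4: d/dz[2z - 15] = 2

2


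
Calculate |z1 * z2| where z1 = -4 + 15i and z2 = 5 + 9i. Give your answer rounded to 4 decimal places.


Step 1: |z1| = sqrt((-4)^2 + 15^2) = sqrt(241)
Step 2: |z2| = sqrt(5^2 + 9^2) = sqrt(106)
Step 3: |z1*z2| = |z1|*|z2| = sqrt(241) * sqrt(106) = sqrt(241 * 106) = sqrt(25546)
Step 4: = 159.8312

159.8312


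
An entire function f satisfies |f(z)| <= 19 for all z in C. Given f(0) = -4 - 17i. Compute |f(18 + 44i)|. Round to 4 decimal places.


Step 1: By Liouville's theorem, a bounded entire function is constant.
Step 2: f(z) = f(0) = -4 - 17i for all z.
Step 3: |f(w)| = |-4 - 17i| = sqrt(16 + 289)
Step 4: = 17.4642

17.4642


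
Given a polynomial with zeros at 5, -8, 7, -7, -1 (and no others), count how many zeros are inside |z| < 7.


Step 1: Check each root:
  z = 5: |5| = 5 < 7
  z = -8: |-8| = 8 >= 7
  z = 7: |7| = 7 >= 7
  z = -7: |-7| = 7 >= 7
  z = -1: |-1| = 1 < 7
Step 2: Count = 2

2


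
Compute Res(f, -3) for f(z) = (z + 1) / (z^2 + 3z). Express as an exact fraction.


Step 1: Q(z) = z^2 + 3z = (z + 3)(z)
Step 2: Q'(z) = 2z + 3
Step 3: Q'(-3) = -3, P(-3) = -2
Step 4: Res = P(-3)/Q'(-3) = -2/(-3) = 2/3

2/3


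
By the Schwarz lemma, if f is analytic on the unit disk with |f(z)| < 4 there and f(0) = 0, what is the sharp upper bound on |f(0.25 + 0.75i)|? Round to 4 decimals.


Step 1: g = f/4 maps D -> D with g(0) = 0, so by the Schwarz lemma |g(z)| <= |z|, i.e. |f(z)| <= 4|z|; this is sharp (f(z) = 4z).
Step 2: |z0|^2 = 0.25^2 + 0.75^2 = 0.625
Step 3: |z0| = sqrt(0.625) = 0.790569
Step 4: Best bound = 4 * |z0| = 4 * 0.790569 = 3.1623

3.1623


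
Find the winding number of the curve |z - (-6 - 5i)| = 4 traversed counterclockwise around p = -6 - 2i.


Step 1: Center c = (-6, -5), radius = 4
Step 2: |p - c|^2 = 0^2 + 3^2 = 9
Step 3: r^2 = 16
Step 4: |p-c| < r so winding number = 1

1


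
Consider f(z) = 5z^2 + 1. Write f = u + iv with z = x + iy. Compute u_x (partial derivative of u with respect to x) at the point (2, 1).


Step 1: f(z) = 5(x+iy)^2 + 1
Step 2: u = 5(x^2 - y^2) + 1
Step 3: u_x = 10x + 0
Step 4: At (2, 1): u_x = 20 + 0 = 20

20


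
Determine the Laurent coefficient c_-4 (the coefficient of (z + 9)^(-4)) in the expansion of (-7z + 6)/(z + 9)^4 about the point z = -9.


Step 1: Write the numerator in powers of (z + 9): -7z + 6 = -7(z + 9) + (-7*(-9) + 6) = -7(z + 9) + 69
Step 2: Divide by (z + 9)^4: f(z) = 69(z + 9)^(-4) - 7(z + 9)^(-3)
Step 3: This finite sum is the Laurent series of f about z = -9.
Step 4: Coefficient of (z + 9)^(-4) = -7*(-9) + 6 = 69

69


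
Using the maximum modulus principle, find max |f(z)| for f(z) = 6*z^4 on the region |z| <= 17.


Step 1: On |z| = 17, |f(z)| = 6 * |z|^4 = 6 * 17^4
Step 2: By maximum modulus principle, maximum is on boundary.
Step 3: Maximum = 6 * 83521 = 501126

501126


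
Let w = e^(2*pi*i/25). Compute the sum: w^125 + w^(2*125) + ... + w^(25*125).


Step 1: The sum sum_{j=1}^{n} w^(k*j) equals n if n | k, else 0.
Step 2: Here n = 25, k = 125
Step 3: Does n divide k? 25 | 125 -> True
Step 4: Sum = 25

25


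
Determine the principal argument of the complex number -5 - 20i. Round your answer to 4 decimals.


Step 1: z = -5 - 20i
Step 2: arg(z) = atan2(-20, -5)
Step 3: arg(z) = -1.8158

-1.8158


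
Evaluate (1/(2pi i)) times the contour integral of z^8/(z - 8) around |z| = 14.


Step 1: f(z) = z^8, a = 8 is inside |z| = 14
Step 2: By Cauchy integral formula: (1/(2pi*i)) * integral = f(a)
Step 3: f(8) = 8^8 = 16777216

16777216


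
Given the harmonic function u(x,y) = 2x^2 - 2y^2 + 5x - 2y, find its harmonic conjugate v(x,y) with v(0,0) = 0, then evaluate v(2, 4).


Step 1: v_x = -u_y = 4y + 2
Step 2: v_y = u_x = 4x + 5
Step 3: v = 4xy + 2x + 5y + C
Step 4: v(0,0) = 0 => C = 0
Step 5: v(2, 4) = 56

56


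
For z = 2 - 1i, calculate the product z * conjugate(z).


Step 1: conj(z) = 2 + 1i
Step 2: z * conj(z) = 2^2 + (-1)^2
Step 3: = 4 + 1 = 5

5


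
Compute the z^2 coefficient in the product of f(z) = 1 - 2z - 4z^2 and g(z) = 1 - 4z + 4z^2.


Step 1: z^2 term in f*g comes from: (1)*(4z^2) + (-2z)*(-4z) + (-4z^2)*(1)
Step 2: = 4 + 8 - 4
Step 3: = 8

8


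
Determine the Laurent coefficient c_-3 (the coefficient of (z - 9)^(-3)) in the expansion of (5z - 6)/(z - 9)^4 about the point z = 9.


Step 1: Write the numerator in powers of (z - 9): 5z - 6 = 5(z - 9) + (5*9 - 6) = 5(z - 9) + 39
Step 2: Divide by (z - 9)^4: f(z) = 39(z - 9)^(-4) + 5(z - 9)^(-3)
Step 3: This finite sum is the Laurent series of f about z = 9.
Step 4: Coefficient of (z - 9)^(-3) = coefficient of (z - 9) in the re-centred numerator = 5

5


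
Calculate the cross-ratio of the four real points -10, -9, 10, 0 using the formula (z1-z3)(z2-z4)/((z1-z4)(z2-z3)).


Step 1: (z1-z3)(z2-z4) = (-20) * (-9) = 180
Step 2: (z1-z4)(z2-z3) = (-10) * (-19) = 190
Step 3: Cross-ratio = 180/190 = 18/19

18/19


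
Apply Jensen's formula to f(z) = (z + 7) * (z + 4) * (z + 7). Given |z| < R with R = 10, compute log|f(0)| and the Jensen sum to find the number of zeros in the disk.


Jensen's formula: (1/2pi)*integral log|f(Re^it)|dt = log|f(0)| + sum_{|a_k|<R} log(R/|a_k|)
Step 1: f(0) = 7 * 4 * 7 = 196
Step 2: log|f(0)| = log|-7| + log|-4| + log|-7| = 5.2781
Step 3: Zeros inside |z| < 10: -7, -4, -7
Step 4: Jensen sum = log(10/7) + log(10/4) + log(10/7) = 1.6296
Step 5: n(R) = number of terms in the Jensen sum = count of zeros inside |z| < 10 = 3

3


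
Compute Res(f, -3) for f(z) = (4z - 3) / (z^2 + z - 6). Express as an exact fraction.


Step 1: Q(z) = z^2 + z - 6 = (z + 3)(z - 2)
Step 2: Q'(z) = 2z + 1
Step 3: Q'(-3) = -5, P(-3) = -15
Step 4: Res = P(-3)/Q'(-3) = -15/(-5) = 3

3


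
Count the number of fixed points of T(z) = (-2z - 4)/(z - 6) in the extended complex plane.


Step 1: Fixed points satisfy T(z) = z
Step 2: z^2 - 4z + 4 = 0
Step 3: Discriminant = (-4)^2 - 4*1*4 = 0
Step 4: Number of fixed points = 1

1


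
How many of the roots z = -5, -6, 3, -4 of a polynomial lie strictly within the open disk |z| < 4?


Step 1: Check each root:
  z = -5: |-5| = 5 >= 4
  z = -6: |-6| = 6 >= 4
  z = 3: |3| = 3 < 4
  z = -4: |-4| = 4 >= 4
Step 2: Count = 1

1


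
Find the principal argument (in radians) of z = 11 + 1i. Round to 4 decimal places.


Step 1: z = 11 + 1i
Step 2: arg(z) = atan2(1, 11)
Step 3: arg(z) = 0.0907

0.0907


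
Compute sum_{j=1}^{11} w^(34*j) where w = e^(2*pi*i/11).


Step 1: The sum sum_{j=1}^{n} w^(k*j) equals n if n | k, else 0.
Step 2: Here n = 11, k = 34
Step 3: Does n divide k? 11 | 34 -> False
Step 4: Sum = 0

0


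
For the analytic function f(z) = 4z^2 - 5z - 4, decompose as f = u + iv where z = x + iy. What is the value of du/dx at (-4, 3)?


Step 1: f(z) = 4(x+iy)^2 - 5(x+iy) - 4
Step 2: u = 4(x^2 - y^2) - 5x - 4
Step 3: u_x = 8x - 5
Step 4: At (-4, 3): u_x = -32 - 5 = -37

-37


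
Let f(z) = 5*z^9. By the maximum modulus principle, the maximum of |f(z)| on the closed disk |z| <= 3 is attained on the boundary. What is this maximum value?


Step 1: On |z| = 3, |f(z)| = 5 * |z|^9 = 5 * 3^9
Step 2: By maximum modulus principle, maximum is on boundary.
Step 3: Maximum = 5 * 19683 = 98415

98415


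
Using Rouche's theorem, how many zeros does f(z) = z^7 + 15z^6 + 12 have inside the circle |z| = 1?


Step 1: On |z| = 1 the three terms have sizes |z^7| = 1^7 = 1, |15z^6| = 15*1^6 = 15, |12| = 12
Step 2: The dominant term is g(z) = 15z^6; let h(z) = z^7 + 12 so f = g + h
Step 3: On |z| = 1: |g| = 15 and |h| <= 1 + 12 = 13
Step 4: Since 15 > 13, |h| < |g| on |z| = 1, so by Rouche f has the same number of zeros as g inside |z| < 1
Step 5: g(z) = 15z^6 has 6 zeros (at the origin, multiplicity 6) inside |z| < 1. Answer = 6

6


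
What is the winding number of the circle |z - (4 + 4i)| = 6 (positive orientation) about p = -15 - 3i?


Step 1: Center c = (4, 4), radius = 6
Step 2: |p - c|^2 = (-19)^2 + (-7)^2 = 410
Step 3: r^2 = 36
Step 4: |p-c| > r so winding number = 0

0


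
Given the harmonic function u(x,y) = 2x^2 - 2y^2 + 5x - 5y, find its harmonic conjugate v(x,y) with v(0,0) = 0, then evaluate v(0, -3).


Step 1: v_x = -u_y = 4y + 5
Step 2: v_y = u_x = 4x + 5
Step 3: v = 4xy + 5x + 5y + C
Step 4: v(0,0) = 0 => C = 0
Step 5: v(0, -3) = -15

-15


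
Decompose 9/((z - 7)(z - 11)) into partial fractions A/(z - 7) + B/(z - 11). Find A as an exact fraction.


Step 1: Multiply both sides by (z - 7) and set z = 7
Step 2: A = 9 / (7 - 11)
Step 3: A = 9 / (-4)
Step 4: A = -9/4

-9/4


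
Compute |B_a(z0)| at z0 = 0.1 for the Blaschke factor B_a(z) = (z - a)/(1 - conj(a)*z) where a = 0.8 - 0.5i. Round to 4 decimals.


Step 1: Numerator z0 - a = 0.1 - (0.8 - 0.5i) = -0.7 + 0.5i
Step 2: Denominator 1 - conj(a)*z0 = 1 - (0.8 + 0.5i)*0.1 = 0.92 - 0.05i
Step 3: |z0 - a|^2 = (-0.7)^2 + 0.5^2 = 0.74; |1 - conj(a)*z0|^2 = 0.92^2 + (-0.05)^2 = 0.8489
Step 4: |B_a(0.1)| = sqrt(0.74 / 0.8489) = sqrt(0.871716)
Step 5: = 0.9337

0.9337


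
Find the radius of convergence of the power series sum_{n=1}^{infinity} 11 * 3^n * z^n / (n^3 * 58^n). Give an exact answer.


Step 1: General term a_n = 11 * 3^n / (n^3 * 58^n)
Step 2: By the root test, |a_n|^(1/n) = 11^(1/n) * 3 / (n^(3/n) * 58) -> 3/58 as n -> infinity (since 11^(1/n) -> 1 and n^(3/n) -> 1)
Step 3: R = 1/lim|a_n|^(1/n) = 58/3

58/3


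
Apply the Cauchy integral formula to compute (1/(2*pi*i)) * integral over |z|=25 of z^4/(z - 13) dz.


Step 1: f(z) = z^4, a = 13 is inside |z| = 25
Step 2: By Cauchy integral formula: (1/(2pi*i)) * integral = f(a)
Step 3: f(13) = 13^4 = 28561

28561


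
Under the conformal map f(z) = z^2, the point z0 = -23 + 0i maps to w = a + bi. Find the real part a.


Step 1: z0 = -23 + 0i
Step 2: z0^2 = (-23)^2 - 0^2 + 0i
Step 3: real part = 529 - 0 = 529

529


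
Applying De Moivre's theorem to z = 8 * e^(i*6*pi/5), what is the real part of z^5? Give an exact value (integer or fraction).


Step 1: By De Moivre's theorem, z^5 = 8^5 * e^(i*5*6*pi/5) = 32768 * (cos(6*pi) + i*sin(6*pi))
Step 2: |z|^5 = 8^5 = 32768
Step 3: Reduce the angle mod 2*pi: 6*pi - 6*pi = 0
Step 4: cos(0) = 1
Step 5: Re(z^5) = 32768 * 1 = 32768

32768


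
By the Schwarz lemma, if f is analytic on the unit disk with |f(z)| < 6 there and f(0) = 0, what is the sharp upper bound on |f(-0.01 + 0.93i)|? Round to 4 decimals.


Step 1: g = f/6 maps D -> D with g(0) = 0, so by the Schwarz lemma |g(z)| <= |z|, i.e. |f(z)| <= 6|z|; this is sharp (f(z) = 6z).
Step 2: |z0|^2 = (-0.01)^2 + 0.93^2 = 0.865
Step 3: |z0| = sqrt(0.865) = 0.930054
Step 4: Best bound = 6 * |z0| = 6 * 0.930054 = 5.5803

5.5803


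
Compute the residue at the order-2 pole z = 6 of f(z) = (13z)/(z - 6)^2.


Step 1: Pole of order 2 at z = 6
Step 2: Res = lim d/dz [(z - 6)^2 * f(z)] as z -> 6
Step 3: (z - 6)^2 * f(z) = 13z
Step 4: d/dz[13z] = 13

13


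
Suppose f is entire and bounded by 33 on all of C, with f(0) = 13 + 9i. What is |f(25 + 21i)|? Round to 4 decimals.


Step 1: By Liouville's theorem, a bounded entire function is constant.
Step 2: f(z) = f(0) = 13 + 9i for all z.
Step 3: |f(w)| = |13 + 9i| = sqrt(169 + 81)
Step 4: = 15.8114

15.8114


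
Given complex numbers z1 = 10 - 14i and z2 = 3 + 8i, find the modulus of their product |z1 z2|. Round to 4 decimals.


Step 1: |z1| = sqrt(10^2 + (-14)^2) = sqrt(296)
Step 2: |z2| = sqrt(3^2 + 8^2) = sqrt(73)
Step 3: |z1*z2| = |z1|*|z2| = sqrt(296) * sqrt(73) = sqrt(296 * 73) = sqrt(21608)
Step 4: = 146.9966

146.9966


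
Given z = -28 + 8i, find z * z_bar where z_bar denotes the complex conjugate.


Step 1: conj(z) = -28 - 8i
Step 2: z * conj(z) = (-28)^2 + 8^2
Step 3: = 784 + 64 = 848

848


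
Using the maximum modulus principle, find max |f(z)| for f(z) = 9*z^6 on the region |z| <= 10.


Step 1: On |z| = 10, |f(z)| = 9 * |z|^6 = 9 * 10^6
Step 2: By maximum modulus principle, maximum is on boundary.
Step 3: Maximum = 9 * 1000000 = 9000000

9000000


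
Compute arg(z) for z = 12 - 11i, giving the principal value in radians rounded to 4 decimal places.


Step 1: z = 12 - 11i
Step 2: arg(z) = atan2(-11, 12)
Step 3: arg(z) = -0.7419

-0.7419


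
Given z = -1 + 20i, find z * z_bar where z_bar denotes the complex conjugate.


Step 1: conj(z) = -1 - 20i
Step 2: z * conj(z) = (-1)^2 + 20^2
Step 3: = 1 + 400 = 401

401


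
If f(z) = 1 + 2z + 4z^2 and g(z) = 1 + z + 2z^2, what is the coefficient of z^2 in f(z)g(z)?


Step 1: z^2 term in f*g comes from: (1)*(2z^2) + (2z)*(z) + (4z^2)*(1)
Step 2: = 2 + 2 + 4
Step 3: = 8

8


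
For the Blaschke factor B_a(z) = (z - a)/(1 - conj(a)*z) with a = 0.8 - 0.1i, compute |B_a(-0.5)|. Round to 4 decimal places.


Step 1: Numerator z0 - a = -0.5 - (0.8 - 0.1i) = -1.3 + 0.1i
Step 2: Denominator 1 - conj(a)*z0 = 1 - (0.8 + 0.1i)*(-0.5) = 1.4 + 0.05i
Step 3: |z0 - a|^2 = (-1.3)^2 + 0.1^2 = 1.7; |1 - conj(a)*z0|^2 = 1.4^2 + 0.05^2 = 1.9625
Step 4: |B_a(-0.5)| = sqrt(1.7 / 1.9625) = sqrt(0.866242)
Step 5: = 0.9307

0.9307


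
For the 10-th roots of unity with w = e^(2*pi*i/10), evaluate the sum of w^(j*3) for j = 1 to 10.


Step 1: The sum sum_{j=1}^{n} w^(k*j) equals n if n | k, else 0.
Step 2: Here n = 10, k = 3
Step 3: Does n divide k? 10 | 3 -> False
Step 4: Sum = 0

0


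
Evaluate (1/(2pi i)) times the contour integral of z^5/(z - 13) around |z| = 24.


Step 1: f(z) = z^5, a = 13 is inside |z| = 24
Step 2: By Cauchy integral formula: (1/(2pi*i)) * integral = f(a)
Step 3: f(13) = 13^5 = 371293

371293


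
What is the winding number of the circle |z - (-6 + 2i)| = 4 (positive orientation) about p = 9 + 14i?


Step 1: Center c = (-6, 2), radius = 4
Step 2: |p - c|^2 = 15^2 + 12^2 = 369
Step 3: r^2 = 16
Step 4: |p-c| > r so winding number = 0

0


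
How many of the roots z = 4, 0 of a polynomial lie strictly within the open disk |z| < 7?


Step 1: Check each root:
  z = 4: |4| = 4 < 7
  z = 0: |0| = 0 < 7
Step 2: Count = 2

2


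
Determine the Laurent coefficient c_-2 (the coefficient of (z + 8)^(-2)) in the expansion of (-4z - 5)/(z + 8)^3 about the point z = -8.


Step 1: Write the numerator in powers of (z + 8): -4z - 5 = -4(z + 8) + (-4*(-8) - 5) = -4(z + 8) + 27
Step 2: Divide by (z + 8)^3: f(z) = 27(z + 8)^(-3) - 4(z + 8)^(-2)
Step 3: This finite sum is the Laurent series of f about z = -8.
Step 4: Coefficient of (z + 8)^(-2) = coefficient of (z + 8) in the re-centred numerator = -4

-4


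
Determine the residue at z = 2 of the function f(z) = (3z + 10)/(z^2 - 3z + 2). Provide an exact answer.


Step 1: Q(z) = z^2 - 3z + 2 = (z - 2)(z - 1)
Step 2: Q'(z) = 2z - 3
Step 3: Q'(2) = 1, P(2) = 16
Step 4: Res = P(2)/Q'(2) = 16/1 = 16

16


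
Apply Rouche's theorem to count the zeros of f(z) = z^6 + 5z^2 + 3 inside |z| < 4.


Step 1: On |z| = 4 the three terms have sizes |z^6| = 4^6 = 4096, |5z^2| = 5*4^2 = 80, |3| = 3
Step 2: The dominant term is g(z) = z^6; let h(z) = 5z^2 + 3 so f = g + h
Step 3: On |z| = 4: |g| = 4096 and |h| <= 80 + 3 = 83
Step 4: Since 4096 > 83, |h| < |g| on |z| = 4, so by Rouche f has the same number of zeros as g inside |z| < 4
Step 5: g(z) = z^6 has 6 zeros (all at the origin) inside |z| < 4. Answer = 6

6


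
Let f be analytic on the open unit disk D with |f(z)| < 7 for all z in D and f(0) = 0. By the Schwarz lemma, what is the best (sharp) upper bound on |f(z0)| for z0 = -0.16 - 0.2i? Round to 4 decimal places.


Step 1: g = f/7 maps D -> D with g(0) = 0, so by the Schwarz lemma |g(z)| <= |z|, i.e. |f(z)| <= 7|z|; this is sharp (f(z) = 7z).
Step 2: |z0|^2 = (-0.16)^2 + (-0.2)^2 = 0.0656
Step 3: |z0| = sqrt(0.0656) = 0.256125
Step 4: Best bound = 7 * |z0| = 7 * 0.256125 = 1.7929

1.7929


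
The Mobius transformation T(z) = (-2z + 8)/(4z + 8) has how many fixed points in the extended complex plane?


Step 1: Fixed points satisfy T(z) = z
Step 2: 4z^2 + 10z - 8 = 0
Step 3: Discriminant = 10^2 - 4*4*(-8) = 228
Step 4: Number of fixed points = 2

2


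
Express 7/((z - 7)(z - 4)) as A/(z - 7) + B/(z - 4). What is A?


Step 1: Multiply both sides by (z - 7) and set z = 7
Step 2: A = 7 / (7 - 4)
Step 3: A = 7 / 3
Step 4: A = 7/3

7/3


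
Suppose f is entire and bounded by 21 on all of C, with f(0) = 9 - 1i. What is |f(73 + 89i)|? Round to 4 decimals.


Step 1: By Liouville's theorem, a bounded entire function is constant.
Step 2: f(z) = f(0) = 9 - 1i for all z.
Step 3: |f(w)| = |9 - 1i| = sqrt(81 + 1)
Step 4: = 9.0554

9.0554


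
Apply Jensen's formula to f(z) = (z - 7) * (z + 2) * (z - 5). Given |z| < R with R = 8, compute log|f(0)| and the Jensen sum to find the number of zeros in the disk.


Jensen's formula: (1/2pi)*integral log|f(Re^it)|dt = log|f(0)| + sum_{|a_k|<R} log(R/|a_k|)
Step 1: f(0) = (-7) * 2 * (-5) = 70
Step 2: log|f(0)| = log|7| + log|-2| + log|5| = 4.2485
Step 3: Zeros inside |z| < 8: 7, -2, 5
Step 4: Jensen sum = log(8/7) + log(8/2) + log(8/5) = 1.9898
Step 5: n(R) = number of terms in the Jensen sum = count of zeros inside |z| < 8 = 3

3


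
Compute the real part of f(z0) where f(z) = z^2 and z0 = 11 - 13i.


Step 1: z0 = 11 - 13i
Step 2: z0^2 = 11^2 - (-13)^2 - 286i
Step 3: real part = 121 - 169 = -48

-48


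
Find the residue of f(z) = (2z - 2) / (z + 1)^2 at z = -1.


Step 1: Pole of order 2 at z = -1
Step 2: Res = lim d/dz [(z + 1)^2 * f(z)] as z -> -1
Step 3: (z + 1)^2 * f(z) = 2z - 2
Step 4: d/dz[2z - 2] = 2

2


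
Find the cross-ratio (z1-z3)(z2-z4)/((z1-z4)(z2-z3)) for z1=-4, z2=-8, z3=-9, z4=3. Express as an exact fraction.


Step 1: (z1-z3)(z2-z4) = 5 * (-11) = -55
Step 2: (z1-z4)(z2-z3) = (-7) * 1 = -7
Step 3: Cross-ratio = 55/7 = 55/7

55/7


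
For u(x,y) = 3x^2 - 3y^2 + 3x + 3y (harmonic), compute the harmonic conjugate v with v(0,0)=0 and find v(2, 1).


Step 1: v_x = -u_y = 6y - 3
Step 2: v_y = u_x = 6x + 3
Step 3: v = 6xy - 3x + 3y + C
Step 4: v(0,0) = 0 => C = 0
Step 5: v(2, 1) = 9

9


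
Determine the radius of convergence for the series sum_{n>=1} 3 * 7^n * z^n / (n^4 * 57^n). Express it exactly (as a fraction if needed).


Step 1: General term a_n = 3 * 7^n / (n^4 * 57^n)
Step 2: By the root test, |a_n|^(1/n) = 3^(1/n) * 7 / (n^(4/n) * 57) -> 7/57 as n -> infinity (since 3^(1/n) -> 1 and n^(4/n) -> 1)
Step 3: R = 1/lim|a_n|^(1/n) = 57/7

57/7


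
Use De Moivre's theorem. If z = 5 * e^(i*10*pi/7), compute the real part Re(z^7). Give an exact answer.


Step 1: By De Moivre's theorem, z^7 = 5^7 * e^(i*7*10*pi/7) = 78125 * (cos(10*pi) + i*sin(10*pi))
Step 2: |z|^7 = 5^7 = 78125
Step 3: Reduce the angle mod 2*pi: 10*pi - 10*pi = 0
Step 4: cos(0) = 1
Step 5: Re(z^7) = 78125 * 1 = 78125

78125


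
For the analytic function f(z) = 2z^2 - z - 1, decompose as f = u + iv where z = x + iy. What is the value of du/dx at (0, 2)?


Step 1: f(z) = 2(x+iy)^2 - (x+iy) - 1
Step 2: u = 2(x^2 - y^2) - x - 1
Step 3: u_x = 4x - 1
Step 4: At (0, 2): u_x = 0 - 1 = -1

-1


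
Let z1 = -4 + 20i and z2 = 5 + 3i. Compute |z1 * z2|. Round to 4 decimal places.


Step 1: |z1| = sqrt((-4)^2 + 20^2) = sqrt(416)
Step 2: |z2| = sqrt(5^2 + 3^2) = sqrt(34)
Step 3: |z1*z2| = |z1|*|z2| = sqrt(416) * sqrt(34) = sqrt(416 * 34) = sqrt(14144)
Step 4: = 118.9285

118.9285


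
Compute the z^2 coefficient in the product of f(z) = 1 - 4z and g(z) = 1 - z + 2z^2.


Step 1: z^2 term in f*g comes from: (1)*(2z^2) + (-4z)*(-z) + (0)*(1)
Step 2: = 2 + 4 + 0
Step 3: = 6

6


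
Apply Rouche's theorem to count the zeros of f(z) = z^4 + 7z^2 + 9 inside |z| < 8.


Step 1: On |z| = 8 the three terms have sizes |z^4| = 8^4 = 4096, |7z^2| = 7*8^2 = 448, |9| = 9
Step 2: The dominant term is g(z) = z^4; let h(z) = 7z^2 + 9 so f = g + h
Step 3: On |z| = 8: |g| = 4096 and |h| <= 448 + 9 = 457
Step 4: Since 4096 > 457, |h| < |g| on |z| = 8, so by Rouche f has the same number of zeros as g inside |z| < 8
Step 5: g(z) = z^4 has 4 zeros (all at the origin) inside |z| < 8. Answer = 4

4


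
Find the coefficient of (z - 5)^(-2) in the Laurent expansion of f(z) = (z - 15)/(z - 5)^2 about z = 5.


Step 1: Write the numerator in powers of (z - 5): z - 15 = (z - 5) + (1*5 - 15) = (z - 5) - 10
Step 2: Divide by (z - 5)^2: f(z) = -10(z - 5)^(-2) + (z - 5)^(-1)
Step 3: This finite sum is the Laurent series of f about z = 5.
Step 4: Coefficient of (z - 5)^(-2) = 1*5 - 15 = -10

-10


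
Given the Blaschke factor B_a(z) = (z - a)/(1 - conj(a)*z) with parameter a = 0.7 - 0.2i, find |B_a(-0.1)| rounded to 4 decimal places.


Step 1: Numerator z0 - a = -0.1 - (0.7 - 0.2i) = -0.8 + 0.2i
Step 2: Denominator 1 - conj(a)*z0 = 1 - (0.7 + 0.2i)*(-0.1) = 1.07 + 0.02i
Step 3: |z0 - a|^2 = (-0.8)^2 + 0.2^2 = 0.68; |1 - conj(a)*z0|^2 = 1.07^2 + 0.02^2 = 1.1453
Step 4: |B_a(-0.1)| = sqrt(0.68 / 1.1453) = sqrt(0.593731)
Step 5: = 0.7705

0.7705


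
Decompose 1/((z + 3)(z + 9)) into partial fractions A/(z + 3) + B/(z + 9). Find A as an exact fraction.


Step 1: Multiply both sides by (z + 3) and set z = -3
Step 2: A = 1 / (-3 + 9)
Step 3: A = 1 / 6
Step 4: A = 1/6

1/6


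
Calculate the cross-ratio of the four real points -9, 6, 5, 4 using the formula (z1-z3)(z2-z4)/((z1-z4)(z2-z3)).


Step 1: (z1-z3)(z2-z4) = (-14) * 2 = -28
Step 2: (z1-z4)(z2-z3) = (-13) * 1 = -13
Step 3: Cross-ratio = 28/13 = 28/13

28/13


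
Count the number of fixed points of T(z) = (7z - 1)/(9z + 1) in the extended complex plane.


Step 1: Fixed points satisfy T(z) = z
Step 2: 9z^2 - 6z + 1 = 0
Step 3: Discriminant = (-6)^2 - 4*9*1 = 0
Step 4: Number of fixed points = 1

1


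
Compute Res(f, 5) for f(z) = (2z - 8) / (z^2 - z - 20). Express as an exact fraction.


Step 1: Q(z) = z^2 - z - 20 = (z - 5)(z + 4)
Step 2: Q'(z) = 2z - 1
Step 3: Q'(5) = 9, P(5) = 2
Step 4: Res = P(5)/Q'(5) = 2/9 = 2/9

2/9


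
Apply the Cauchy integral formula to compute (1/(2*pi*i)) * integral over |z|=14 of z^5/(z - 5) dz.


Step 1: f(z) = z^5, a = 5 is inside |z| = 14
Step 2: By Cauchy integral formula: (1/(2pi*i)) * integral = f(a)
Step 3: f(5) = 5^5 = 3125

3125


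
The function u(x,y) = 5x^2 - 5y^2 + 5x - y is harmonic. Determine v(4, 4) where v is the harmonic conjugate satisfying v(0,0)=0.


Step 1: v_x = -u_y = 10y + 1
Step 2: v_y = u_x = 10x + 5
Step 3: v = 10xy + x + 5y + C
Step 4: v(0,0) = 0 => C = 0
Step 5: v(4, 4) = 184

184


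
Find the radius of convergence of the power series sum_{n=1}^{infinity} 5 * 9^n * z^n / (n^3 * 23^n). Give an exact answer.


Step 1: General term a_n = 5 * 9^n / (n^3 * 23^n)
Step 2: By the root test, |a_n|^(1/n) = 5^(1/n) * 9 / (n^(3/n) * 23) -> 9/23 as n -> infinity (since 5^(1/n) -> 1 and n^(3/n) -> 1)
Step 3: R = 1/lim|a_n|^(1/n) = 23/9

23/9


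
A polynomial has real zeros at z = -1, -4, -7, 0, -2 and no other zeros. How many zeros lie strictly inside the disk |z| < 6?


Step 1: Check each root:
  z = -1: |-1| = 1 < 6
  z = -4: |-4| = 4 < 6
  z = -7: |-7| = 7 >= 6
  z = 0: |0| = 0 < 6
  z = -2: |-2| = 2 < 6
Step 2: Count = 4

4


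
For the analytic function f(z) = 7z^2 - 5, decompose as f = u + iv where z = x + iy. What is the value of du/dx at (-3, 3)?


Step 1: f(z) = 7(x+iy)^2 - 5
Step 2: u = 7(x^2 - y^2) - 5
Step 3: u_x = 14x + 0
Step 4: At (-3, 3): u_x = -42 + 0 = -42

-42


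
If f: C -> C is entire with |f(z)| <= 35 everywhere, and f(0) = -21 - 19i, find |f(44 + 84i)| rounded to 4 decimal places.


Step 1: By Liouville's theorem, a bounded entire function is constant.
Step 2: f(z) = f(0) = -21 - 19i for all z.
Step 3: |f(w)| = |-21 - 19i| = sqrt(441 + 361)
Step 4: = 28.3196

28.3196


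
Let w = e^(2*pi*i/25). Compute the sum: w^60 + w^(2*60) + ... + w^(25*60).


Step 1: The sum sum_{j=1}^{n} w^(k*j) equals n if n | k, else 0.
Step 2: Here n = 25, k = 60
Step 3: Does n divide k? 25 | 60 -> False
Step 4: Sum = 0

0


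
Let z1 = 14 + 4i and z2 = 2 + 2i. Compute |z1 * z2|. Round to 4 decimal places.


Step 1: |z1| = sqrt(14^2 + 4^2) = sqrt(212)
Step 2: |z2| = sqrt(2^2 + 2^2) = sqrt(8)
Step 3: |z1*z2| = |z1|*|z2| = sqrt(212) * sqrt(8) = sqrt(212 * 8) = sqrt(1696)
Step 4: = 41.1825

41.1825


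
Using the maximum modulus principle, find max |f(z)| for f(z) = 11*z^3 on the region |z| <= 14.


Step 1: On |z| = 14, |f(z)| = 11 * |z|^3 = 11 * 14^3
Step 2: By maximum modulus principle, maximum is on boundary.
Step 3: Maximum = 11 * 2744 = 30184

30184


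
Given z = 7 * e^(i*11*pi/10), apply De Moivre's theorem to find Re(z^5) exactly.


Step 1: By De Moivre's theorem, z^5 = 7^5 * e^(i*5*11*pi/10) = 16807 * (cos(11*pi/2) + i*sin(11*pi/2))
Step 2: |z|^5 = 7^5 = 16807
Step 3: Reduce the angle mod 2*pi: 11*pi/2 - 4*pi = 3*pi/2
Step 4: cos(3*pi/2) = 0
Step 5: Re(z^5) = 16807 * 0 = 0

0


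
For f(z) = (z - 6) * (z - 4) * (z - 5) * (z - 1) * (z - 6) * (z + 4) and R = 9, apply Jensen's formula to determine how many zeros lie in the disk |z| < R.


Jensen's formula: (1/2pi)*integral log|f(Re^it)|dt = log|f(0)| + sum_{|a_k|<R} log(R/|a_k|)
Step 1: f(0) = (-6) * (-4) * (-5) * (-1) * (-6) * 4 = -2880
Step 2: log|f(0)| = log|6| + log|4| + log|5| + log|1| + log|6| + log|-4| = 7.9655
Step 3: Zeros inside |z| < 9: 6, 4, 5, 1, 6, -4
Step 4: Jensen sum = log(9/6) + log(9/4) + log(9/5) + log(9/1) + log(9/6) + log(9/4) = 5.2178
Step 5: n(R) = number of terms in the Jensen sum = count of zeros inside |z| < 9 = 6

6


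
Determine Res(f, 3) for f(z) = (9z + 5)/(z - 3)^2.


Step 1: Pole of order 2 at z = 3
Step 2: Res = lim d/dz [(z - 3)^2 * f(z)] as z -> 3
Step 3: (z - 3)^2 * f(z) = 9z + 5
Step 4: d/dz[9z + 5] = 9

9


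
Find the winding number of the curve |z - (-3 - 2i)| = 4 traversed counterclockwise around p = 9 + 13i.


Step 1: Center c = (-3, -2), radius = 4
Step 2: |p - c|^2 = 12^2 + 15^2 = 369
Step 3: r^2 = 16
Step 4: |p-c| > r so winding number = 0

0


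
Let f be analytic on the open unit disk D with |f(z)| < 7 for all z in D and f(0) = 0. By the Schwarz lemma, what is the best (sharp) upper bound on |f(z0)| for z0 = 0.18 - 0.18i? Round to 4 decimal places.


Step 1: g = f/7 maps D -> D with g(0) = 0, so by the Schwarz lemma |g(z)| <= |z|, i.e. |f(z)| <= 7|z|; this is sharp (f(z) = 7z).
Step 2: |z0|^2 = 0.18^2 + (-0.18)^2 = 0.0648
Step 3: |z0| = sqrt(0.0648) = 0.254558
Step 4: Best bound = 7 * |z0| = 7 * 0.254558 = 1.7819

1.7819


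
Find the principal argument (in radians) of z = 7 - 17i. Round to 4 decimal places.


Step 1: z = 7 - 17i
Step 2: arg(z) = atan2(-17, 7)
Step 3: arg(z) = -1.1802

-1.1802


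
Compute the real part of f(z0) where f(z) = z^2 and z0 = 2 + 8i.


Step 1: z0 = 2 + 8i
Step 2: z0^2 = 2^2 - 8^2 + 32i
Step 3: real part = 4 - 64 = -60

-60


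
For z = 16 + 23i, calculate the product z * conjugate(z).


Step 1: conj(z) = 16 - 23i
Step 2: z * conj(z) = 16^2 + 23^2
Step 3: = 256 + 529 = 785

785


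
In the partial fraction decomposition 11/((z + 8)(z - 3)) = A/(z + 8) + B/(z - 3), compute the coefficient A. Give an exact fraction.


Step 1: Multiply both sides by (z + 8) and set z = -8
Step 2: A = 11 / (-8 - 3)
Step 3: A = 11 / (-11)
Step 4: A = -1

-1


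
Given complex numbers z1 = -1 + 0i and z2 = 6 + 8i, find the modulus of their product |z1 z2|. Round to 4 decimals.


Step 1: |z1| = sqrt((-1)^2 + 0^2) = sqrt(1)
Step 2: |z2| = sqrt(6^2 + 8^2) = sqrt(100)
Step 3: |z1*z2| = |z1|*|z2| = sqrt(1) * sqrt(100) = sqrt(1 * 100) = sqrt(100)
Step 4: = 10.0

10.0


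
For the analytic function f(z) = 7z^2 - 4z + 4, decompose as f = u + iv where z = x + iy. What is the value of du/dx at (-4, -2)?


Step 1: f(z) = 7(x+iy)^2 - 4(x+iy) + 4
Step 2: u = 7(x^2 - y^2) - 4x + 4
Step 3: u_x = 14x - 4
Step 4: At (-4, -2): u_x = -56 - 4 = -60

-60


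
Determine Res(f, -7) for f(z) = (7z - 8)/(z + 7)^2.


Step 1: Pole of order 2 at z = -7
Step 2: Res = lim d/dz [(z + 7)^2 * f(z)] as z -> -7
Step 3: (z + 7)^2 * f(z) = 7z - 8
Step 4: d/dz[7z - 8] = 7

7


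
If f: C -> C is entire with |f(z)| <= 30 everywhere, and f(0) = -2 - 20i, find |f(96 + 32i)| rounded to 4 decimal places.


Step 1: By Liouville's theorem, a bounded entire function is constant.
Step 2: f(z) = f(0) = -2 - 20i for all z.
Step 3: |f(w)| = |-2 - 20i| = sqrt(4 + 400)
Step 4: = 20.0998

20.0998


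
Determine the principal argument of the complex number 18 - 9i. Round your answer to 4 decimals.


Step 1: z = 18 - 9i
Step 2: arg(z) = atan2(-9, 18)
Step 3: arg(z) = -0.4636

-0.4636


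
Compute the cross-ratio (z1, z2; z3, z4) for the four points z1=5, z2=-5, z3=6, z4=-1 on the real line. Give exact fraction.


Step 1: (z1-z3)(z2-z4) = (-1) * (-4) = 4
Step 2: (z1-z4)(z2-z3) = 6 * (-11) = -66
Step 3: Cross-ratio = -4/66 = -2/33

-2/33
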